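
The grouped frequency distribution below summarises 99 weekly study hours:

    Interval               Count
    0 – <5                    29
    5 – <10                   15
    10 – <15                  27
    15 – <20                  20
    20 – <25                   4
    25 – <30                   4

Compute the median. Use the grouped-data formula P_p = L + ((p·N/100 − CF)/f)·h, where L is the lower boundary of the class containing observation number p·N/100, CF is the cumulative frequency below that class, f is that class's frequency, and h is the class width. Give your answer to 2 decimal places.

N = 99; target position k = 50/100 · 99 = 49.5.
Cumulative frequencies: 29, 44, 71, 91, 95, 99.
Observation 49.5 falls in the class 10 – <15.
L = 10, CF = 44, f = 27, h = 5.
P50 = 10 + ((49.5 − 44)/27)·5 = 10 + 1.01852 = 11.0185.

11.02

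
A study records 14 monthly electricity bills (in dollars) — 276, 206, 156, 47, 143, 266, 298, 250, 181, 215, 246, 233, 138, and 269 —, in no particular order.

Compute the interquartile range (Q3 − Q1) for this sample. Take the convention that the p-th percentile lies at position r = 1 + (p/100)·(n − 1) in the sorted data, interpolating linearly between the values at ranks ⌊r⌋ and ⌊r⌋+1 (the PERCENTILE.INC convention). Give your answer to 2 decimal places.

99.75

Sorted: 47, 138, 143, 156, 181, 206, 215, 233, 246, 250, 266, 269, 276, 298.
n = 14.
P25: r = 4.25; ranks 4–5 are 156, 181; interpolating gives 162.25.
P75: r = 10.75; ranks 10–11 are 250, 266; interpolating gives 262.
Difference: 262 − 162.25 = 99.75.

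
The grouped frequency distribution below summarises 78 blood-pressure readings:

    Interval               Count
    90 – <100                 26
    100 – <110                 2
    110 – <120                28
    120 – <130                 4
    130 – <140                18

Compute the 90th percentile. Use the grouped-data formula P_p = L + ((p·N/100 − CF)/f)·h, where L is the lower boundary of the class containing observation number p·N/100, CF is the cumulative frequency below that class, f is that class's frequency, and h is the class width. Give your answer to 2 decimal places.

N = 78; target position k = 90/100 · 78 = 70.2.
Cumulative frequencies: 26, 28, 56, 60, 78.
Observation 70.2 falls in the class 130 – <140.
L = 130, CF = 60, f = 18, h = 10.
P90 = 130 + ((70.2 − 60)/18)·10 = 130 + 5.66667 = 135.667.

135.67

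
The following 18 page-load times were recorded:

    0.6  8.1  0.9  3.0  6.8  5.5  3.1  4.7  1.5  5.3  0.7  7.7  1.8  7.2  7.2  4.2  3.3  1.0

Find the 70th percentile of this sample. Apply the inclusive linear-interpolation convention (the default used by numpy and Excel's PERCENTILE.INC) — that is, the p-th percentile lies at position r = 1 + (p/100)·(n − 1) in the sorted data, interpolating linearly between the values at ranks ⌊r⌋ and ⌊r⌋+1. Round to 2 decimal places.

5.48

Sorted: 0.6, 0.7, 0.9, 1.0, 1.5, 1.8, 3.0, 3.1, 3.3, 4.2, 4.7, 5.3, 5.5, 6.8, 7.2, 7.2, 7.7, 8.1.
n = 18.
r = 1 + (70/100)·(18 − 1) = 1 + 11.9 = 12.9.
Rank 12 is 5.3 and rank 13 is 5.5.
Interpolate: 5.3 + 0.9·(5.5 − 5.3) = 5.3 + 0.9·0.2 = 5.48.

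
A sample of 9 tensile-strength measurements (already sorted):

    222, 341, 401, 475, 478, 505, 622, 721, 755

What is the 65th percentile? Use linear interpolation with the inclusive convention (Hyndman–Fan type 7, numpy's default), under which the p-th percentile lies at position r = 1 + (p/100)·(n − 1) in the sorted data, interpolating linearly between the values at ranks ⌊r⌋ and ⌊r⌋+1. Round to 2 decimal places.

n = 9.
r = 1 + (65/100)·(9 − 1) = 1 + 5.2 = 6.2.
Rank 6 is 505 and rank 7 is 622.
Interpolate: 505 + 0.2·(622 − 505) = 505 + 0.2·117 = 528.4.

528.40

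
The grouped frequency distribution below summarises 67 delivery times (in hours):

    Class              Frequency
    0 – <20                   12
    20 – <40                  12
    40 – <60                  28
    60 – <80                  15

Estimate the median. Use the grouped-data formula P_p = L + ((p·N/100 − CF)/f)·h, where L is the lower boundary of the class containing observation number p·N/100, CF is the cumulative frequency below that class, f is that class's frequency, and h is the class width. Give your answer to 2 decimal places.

N = 67; target position k = 50/100 · 67 = 33.5.
Cumulative frequencies: 12, 24, 52, 67.
Observation 33.5 falls in the class 40 – <60.
L = 40, CF = 24, f = 28, h = 20.
P50 = 40 + ((33.5 − 24)/28)·20 = 40 + 6.78571 = 46.7857.

46.79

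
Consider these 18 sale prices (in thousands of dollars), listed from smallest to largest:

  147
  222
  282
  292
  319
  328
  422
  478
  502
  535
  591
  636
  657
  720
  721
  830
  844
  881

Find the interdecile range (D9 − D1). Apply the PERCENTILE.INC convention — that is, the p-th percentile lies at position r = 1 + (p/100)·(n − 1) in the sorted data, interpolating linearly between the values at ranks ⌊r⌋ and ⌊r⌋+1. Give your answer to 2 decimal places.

570.20

n = 18.
P10: r = 2.7; ranks 2–3 are 222, 282; interpolating gives 264.
P90: r = 16.3; ranks 16–17 are 830, 844; interpolating gives 834.2.
Difference: 834.2 − 264 = 570.2.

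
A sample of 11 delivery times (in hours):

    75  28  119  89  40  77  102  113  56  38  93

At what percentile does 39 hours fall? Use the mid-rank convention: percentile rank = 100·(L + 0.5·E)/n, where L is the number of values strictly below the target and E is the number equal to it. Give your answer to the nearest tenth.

Sorted: 28, 38, 40, 56, 75, 77, 89, 93, 102, 113, 119.
Count below 39: L = 2; count equal: E = 0; n = 11.
Percentile rank = 100·(2 + 0.5·0)/11 = 100·2/11 = 18.18.

18.2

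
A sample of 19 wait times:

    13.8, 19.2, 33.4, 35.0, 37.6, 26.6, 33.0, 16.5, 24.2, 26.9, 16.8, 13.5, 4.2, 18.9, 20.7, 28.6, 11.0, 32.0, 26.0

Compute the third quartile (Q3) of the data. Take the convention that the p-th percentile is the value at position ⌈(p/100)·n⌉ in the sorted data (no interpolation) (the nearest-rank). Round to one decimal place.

Sorted: 4.2, 11.0, 13.5, 13.8, 16.5, 16.8, 18.9, 19.2, 20.7, 24.2, 26.0, 26.6, 26.9, 28.6, 32.0, 33.0, 33.4, 35.0, 37.6.
n = 19.
Position = ⌈75/100 · 19⌉ = ⌈14.25⌉ = 15.
The value at rank 15 is 32.0.

32.0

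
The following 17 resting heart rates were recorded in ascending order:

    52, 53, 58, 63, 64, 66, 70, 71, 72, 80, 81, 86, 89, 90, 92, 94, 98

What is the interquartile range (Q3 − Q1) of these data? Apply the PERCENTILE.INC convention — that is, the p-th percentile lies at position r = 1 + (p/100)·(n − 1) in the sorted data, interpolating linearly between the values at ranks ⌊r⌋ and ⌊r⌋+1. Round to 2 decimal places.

n = 17.
P25: r = 5 (integer) → 64.
P75: r = 13 (integer) → 89.
Difference: 89 − 64 = 25.

25.00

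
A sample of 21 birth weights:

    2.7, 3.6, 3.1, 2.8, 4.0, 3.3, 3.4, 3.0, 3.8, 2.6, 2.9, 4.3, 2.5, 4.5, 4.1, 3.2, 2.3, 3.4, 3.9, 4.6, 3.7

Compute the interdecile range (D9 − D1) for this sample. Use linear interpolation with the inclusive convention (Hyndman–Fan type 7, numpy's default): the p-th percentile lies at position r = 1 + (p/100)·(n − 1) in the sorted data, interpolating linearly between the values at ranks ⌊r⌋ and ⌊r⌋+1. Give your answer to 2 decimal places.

Sorted: 2.3, 2.5, 2.6, 2.7, 2.8, 2.9, 3.0, 3.1, 3.2, 3.3, 3.4, 3.4, 3.6, 3.7, 3.8, 3.9, 4.0, 4.1, 4.3, 4.5, 4.6.
n = 21.
P10: r = 3 (integer) → 2.6.
P90: r = 19 (integer) → 4.3.
Difference: 4.3 − 2.6 = 1.7.

1.70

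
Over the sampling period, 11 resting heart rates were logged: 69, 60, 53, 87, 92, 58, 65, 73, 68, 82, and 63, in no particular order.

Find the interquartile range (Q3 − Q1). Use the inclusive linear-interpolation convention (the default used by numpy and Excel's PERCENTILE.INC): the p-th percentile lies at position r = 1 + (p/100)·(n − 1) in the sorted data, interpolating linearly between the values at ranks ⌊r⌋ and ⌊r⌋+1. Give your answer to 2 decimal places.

Sorted: 53, 58, 60, 63, 65, 68, 69, 73, 82, 87, 92.
n = 11.
P25: r = 3.5; ranks 3–4 are 60, 63; interpolating gives 61.5.
P75: r = 8.5; ranks 8–9 are 73, 82; interpolating gives 77.5.
Difference: 77.5 − 61.5 = 16.

16.00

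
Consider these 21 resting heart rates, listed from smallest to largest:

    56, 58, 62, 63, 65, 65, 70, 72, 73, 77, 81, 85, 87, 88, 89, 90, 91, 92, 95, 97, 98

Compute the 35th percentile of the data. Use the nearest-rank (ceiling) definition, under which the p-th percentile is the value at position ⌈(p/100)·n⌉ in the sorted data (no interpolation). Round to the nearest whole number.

72

n = 21.
Position = ⌈35/100 · 21⌉ = ⌈7.35⌉ = 8.
The value at rank 8 is 72.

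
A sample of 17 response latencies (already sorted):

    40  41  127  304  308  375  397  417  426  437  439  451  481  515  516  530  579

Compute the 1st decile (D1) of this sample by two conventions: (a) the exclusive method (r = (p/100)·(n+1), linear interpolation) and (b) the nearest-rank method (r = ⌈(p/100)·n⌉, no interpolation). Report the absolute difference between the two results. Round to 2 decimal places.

0.20

n = 17.
(a) r = 1.8; between ranks 1 (40) and 2 (41): 40.8.
(b) the nearest-rank method: rank 2 → 41.
|40.8 − 41| = 0.2.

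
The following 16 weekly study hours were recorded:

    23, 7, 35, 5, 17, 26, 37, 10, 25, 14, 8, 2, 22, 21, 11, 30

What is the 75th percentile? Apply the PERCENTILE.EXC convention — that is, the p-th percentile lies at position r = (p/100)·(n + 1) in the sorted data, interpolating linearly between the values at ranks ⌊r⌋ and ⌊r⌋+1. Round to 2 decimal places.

Sorted: 2, 5, 7, 8, 10, 11, 14, 17, 21, 22, 23, 25, 26, 30, 35, 37.
n = 16.
r = (75/100)·(16 + 1) = 12.75.
Rank 12 is 25 and rank 13 is 26.
Interpolate: 25 + 0.75·(26 − 25) = 25 + 0.75·1 = 25.75.

25.75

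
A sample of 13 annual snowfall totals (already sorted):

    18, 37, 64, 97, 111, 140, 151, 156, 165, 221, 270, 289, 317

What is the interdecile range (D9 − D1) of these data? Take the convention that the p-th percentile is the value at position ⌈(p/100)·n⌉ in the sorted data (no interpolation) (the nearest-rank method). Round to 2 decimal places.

n = 13.
P10: rank ⌈10/100·13⌉ = 2 → 37.
P90: rank ⌈90/100·13⌉ = 12 → 289.
Difference: 289 − 37 = 252.

252.00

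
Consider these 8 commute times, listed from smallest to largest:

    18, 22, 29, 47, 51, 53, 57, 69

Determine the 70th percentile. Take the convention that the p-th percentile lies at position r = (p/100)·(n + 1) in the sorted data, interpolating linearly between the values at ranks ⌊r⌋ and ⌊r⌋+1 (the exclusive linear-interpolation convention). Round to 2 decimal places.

n = 8.
r = (70/100)·(8 + 1) = 6.3.
Rank 6 is 53 and rank 7 is 57.
Interpolate: 53 + 0.3·(57 − 53) = 53 + 0.3·4 = 54.2.

54.20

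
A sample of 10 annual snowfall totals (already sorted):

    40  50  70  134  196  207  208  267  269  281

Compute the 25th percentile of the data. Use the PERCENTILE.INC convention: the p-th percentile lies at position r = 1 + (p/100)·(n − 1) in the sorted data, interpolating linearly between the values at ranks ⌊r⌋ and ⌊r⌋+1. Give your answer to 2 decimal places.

n = 10.
r = 1 + (25/100)·(10 − 1) = 1 + 2.25 = 3.25.
Rank 3 is 70 and rank 4 is 134.
Interpolate: 70 + 0.25·(134 − 70) = 70 + 0.25·64 = 86.

86.00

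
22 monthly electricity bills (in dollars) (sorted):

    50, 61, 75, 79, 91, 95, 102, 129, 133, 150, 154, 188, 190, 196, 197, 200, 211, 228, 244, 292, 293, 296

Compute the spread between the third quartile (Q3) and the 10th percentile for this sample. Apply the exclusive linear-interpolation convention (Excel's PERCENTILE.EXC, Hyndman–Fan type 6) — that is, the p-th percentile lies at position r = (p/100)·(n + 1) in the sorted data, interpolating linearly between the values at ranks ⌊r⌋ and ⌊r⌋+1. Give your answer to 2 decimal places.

n = 22.
P10: r = 2.3; ranks 2–3 are 61, 75; interpolating gives 65.2.
P75: r = 17.25; ranks 17–18 are 211, 228; interpolating gives 215.25.
Difference: 215.25 − 65.2 = 150.05.

150.05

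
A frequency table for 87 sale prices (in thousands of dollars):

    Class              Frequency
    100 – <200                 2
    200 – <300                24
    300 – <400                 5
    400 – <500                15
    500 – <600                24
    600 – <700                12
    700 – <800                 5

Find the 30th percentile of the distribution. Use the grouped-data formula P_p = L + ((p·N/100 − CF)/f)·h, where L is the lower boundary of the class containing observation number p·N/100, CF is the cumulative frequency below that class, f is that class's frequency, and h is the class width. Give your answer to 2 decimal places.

N = 87; target position k = 30/100 · 87 = 26.1.
Cumulative frequencies: 2, 26, 31, 46, 70, 82, 87.
Observation 26.1 falls in the class 300 – <400.
L = 300, CF = 26, f = 5, h = 100.
P30 = 300 + ((26.1 − 26)/5)·100 = 300 + 2 = 302.

302.00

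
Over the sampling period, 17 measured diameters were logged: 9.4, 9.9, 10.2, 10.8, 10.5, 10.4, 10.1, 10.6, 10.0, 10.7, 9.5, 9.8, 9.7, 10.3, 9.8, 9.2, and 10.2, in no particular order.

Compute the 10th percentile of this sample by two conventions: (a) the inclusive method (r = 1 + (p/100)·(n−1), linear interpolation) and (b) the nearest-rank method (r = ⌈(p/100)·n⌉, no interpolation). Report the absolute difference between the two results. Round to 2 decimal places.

Sorted: 9.2, 9.4, 9.5, 9.7, 9.8, 9.8, 9.9, 10.0, 10.1, 10.2, 10.2, 10.3, 10.4, 10.5, 10.6, 10.7, 10.8.
n = 17.
(a) r = 2.6; between ranks 2 (9.4) and 3 (9.5): 9.46.
(b) the nearest-rank method: rank 2 → 9.4.
|9.46 − 9.4| = 0.06.

0.06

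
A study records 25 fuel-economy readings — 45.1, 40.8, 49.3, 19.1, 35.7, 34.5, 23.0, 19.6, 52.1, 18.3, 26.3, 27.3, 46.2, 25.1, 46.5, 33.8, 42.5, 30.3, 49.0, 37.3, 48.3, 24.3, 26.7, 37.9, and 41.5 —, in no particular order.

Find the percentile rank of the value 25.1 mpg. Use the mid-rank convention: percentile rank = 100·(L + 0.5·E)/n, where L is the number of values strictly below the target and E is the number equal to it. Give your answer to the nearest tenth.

22.0

Sorted: 18.3, 19.1, 19.6, 23.0, 24.3, 25.1, 26.3, 26.7, 27.3, 30.3, 33.8, 34.5, 35.7, 37.3, 37.9, 40.8, 41.5, 42.5, 45.1, 46.2, 46.5, 48.3, 49.0, 49.3, 52.1.
Count below 25.1: L = 5; count equal: E = 1; n = 25.
Percentile rank = 100·(5 + 0.5·1)/25 = 100·5.5/25 = 22.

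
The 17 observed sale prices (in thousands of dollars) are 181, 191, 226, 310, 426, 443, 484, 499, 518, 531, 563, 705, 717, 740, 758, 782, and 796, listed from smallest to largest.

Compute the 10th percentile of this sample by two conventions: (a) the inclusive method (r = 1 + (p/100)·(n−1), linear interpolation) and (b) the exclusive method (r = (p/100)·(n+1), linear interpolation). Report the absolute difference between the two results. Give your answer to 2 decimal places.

23.00

n = 17.
(a) r = 2.6; between ranks 2 (191) and 3 (226): 212.
(b) r = 1.8; between ranks 1 (181) and 2 (191): 189.
|212 − 189| = 23.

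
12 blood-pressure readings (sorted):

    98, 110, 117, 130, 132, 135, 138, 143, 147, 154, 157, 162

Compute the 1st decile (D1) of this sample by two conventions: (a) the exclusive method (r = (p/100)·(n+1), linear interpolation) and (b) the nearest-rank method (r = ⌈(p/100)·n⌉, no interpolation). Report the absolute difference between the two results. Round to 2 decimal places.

n = 12.
(a) r = 1.3; between ranks 1 (98) and 2 (110): 101.6.
(b) the nearest-rank method: rank 2 → 110.
|101.6 − 110| = 8.4.

8.40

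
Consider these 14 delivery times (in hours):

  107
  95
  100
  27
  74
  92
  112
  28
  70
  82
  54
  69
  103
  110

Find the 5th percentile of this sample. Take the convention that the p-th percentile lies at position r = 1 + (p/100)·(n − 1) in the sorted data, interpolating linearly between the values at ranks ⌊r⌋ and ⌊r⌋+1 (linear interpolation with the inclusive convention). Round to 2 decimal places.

27.65

Sorted: 27, 28, 54, 69, 70, 74, 82, 92, 95, 100, 103, 107, 110, 112.
n = 14.
r = 1 + (5/100)·(14 − 1) = 1 + 0.65 = 1.65.
Rank 1 is 27 and rank 2 is 28.
Interpolate: 27 + 0.65·(28 − 27) = 27 + 0.65·1 = 27.65.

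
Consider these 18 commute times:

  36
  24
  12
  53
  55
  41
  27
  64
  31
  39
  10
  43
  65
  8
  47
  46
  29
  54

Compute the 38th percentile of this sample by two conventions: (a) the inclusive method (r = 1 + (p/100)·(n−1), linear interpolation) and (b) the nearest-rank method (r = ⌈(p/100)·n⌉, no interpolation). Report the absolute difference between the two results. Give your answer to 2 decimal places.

Sorted: 8, 10, 12, 24, 27, 29, 31, 36, 39, 41, 43, 46, 47, 53, 54, 55, 64, 65.
n = 18.
(a) r = 7.46; between ranks 7 (31) and 8 (36): 33.3.
(b) the nearest-rank method: rank 7 → 31.
|33.3 − 31| = 2.3.

2.30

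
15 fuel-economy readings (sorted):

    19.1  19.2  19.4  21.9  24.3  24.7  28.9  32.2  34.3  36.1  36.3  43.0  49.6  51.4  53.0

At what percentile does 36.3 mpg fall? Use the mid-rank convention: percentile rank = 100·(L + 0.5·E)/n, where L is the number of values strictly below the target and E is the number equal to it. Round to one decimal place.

70.0

Count below 36.3: L = 10; count equal: E = 1; n = 15.
Percentile rank = 100·(10 + 0.5·1)/15 = 100·10.5/15 = 70.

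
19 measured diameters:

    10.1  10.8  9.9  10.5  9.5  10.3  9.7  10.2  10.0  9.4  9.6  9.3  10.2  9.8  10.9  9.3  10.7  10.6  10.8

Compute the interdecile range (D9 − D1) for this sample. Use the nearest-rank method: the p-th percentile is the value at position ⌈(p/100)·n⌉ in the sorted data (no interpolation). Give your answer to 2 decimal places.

Sorted: 9.3, 9.3, 9.4, 9.5, 9.6, 9.7, 9.8, 9.9, 10.0, 10.1, 10.2, 10.2, 10.3, 10.5, 10.6, 10.7, 10.8, 10.8, 10.9.
n = 19.
P10: rank ⌈10/100·19⌉ = 2 → 9.3.
P90: rank ⌈90/100·19⌉ = 18 → 10.8.
Difference: 10.8 − 9.3 = 1.5.

1.50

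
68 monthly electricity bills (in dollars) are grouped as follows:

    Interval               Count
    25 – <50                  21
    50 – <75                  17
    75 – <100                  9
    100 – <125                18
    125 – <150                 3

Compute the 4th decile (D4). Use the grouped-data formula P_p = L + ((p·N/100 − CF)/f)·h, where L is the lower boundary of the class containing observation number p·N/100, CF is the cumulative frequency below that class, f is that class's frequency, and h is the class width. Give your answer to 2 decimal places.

N = 68; target position k = 40/100 · 68 = 27.2.
Cumulative frequencies: 21, 38, 47, 65, 68.
Observation 27.2 falls in the class 50 – <75.
L = 50, CF = 21, f = 17, h = 25.
P40 = 50 + ((27.2 − 21)/17)·25 = 50 + 9.11765 = 59.1176.

59.12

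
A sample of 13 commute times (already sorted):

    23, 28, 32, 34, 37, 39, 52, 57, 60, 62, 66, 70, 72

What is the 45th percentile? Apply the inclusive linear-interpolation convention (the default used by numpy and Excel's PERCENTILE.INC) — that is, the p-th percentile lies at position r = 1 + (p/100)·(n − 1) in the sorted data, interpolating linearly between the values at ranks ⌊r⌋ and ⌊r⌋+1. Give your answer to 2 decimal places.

n = 13.
r = 1 + (45/100)·(13 − 1) = 1 + 5.4 = 6.4.
Rank 6 is 39 and rank 7 is 52.
Interpolate: 39 + 0.4·(52 − 39) = 39 + 0.4·13 = 44.2.

44.20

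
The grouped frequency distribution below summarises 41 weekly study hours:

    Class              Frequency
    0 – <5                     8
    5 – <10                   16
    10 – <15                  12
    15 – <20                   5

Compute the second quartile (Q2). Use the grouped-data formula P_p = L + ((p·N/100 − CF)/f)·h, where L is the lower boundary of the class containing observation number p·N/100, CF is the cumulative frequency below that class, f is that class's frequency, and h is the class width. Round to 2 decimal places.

N = 41; target position k = 50/100 · 41 = 20.5.
Cumulative frequencies: 8, 24, 36, 41.
Observation 20.5 falls in the class 5 – <10.
L = 5, CF = 8, f = 16, h = 5.
P50 = 5 + ((20.5 − 8)/16)·5 = 5 + 3.90625 = 8.90625.

8.91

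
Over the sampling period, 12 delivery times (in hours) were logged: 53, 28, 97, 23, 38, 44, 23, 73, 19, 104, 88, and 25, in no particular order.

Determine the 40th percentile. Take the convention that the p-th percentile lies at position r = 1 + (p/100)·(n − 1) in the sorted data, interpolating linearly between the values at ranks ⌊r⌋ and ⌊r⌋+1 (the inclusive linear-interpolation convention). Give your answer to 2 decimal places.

32.00

Sorted: 19, 23, 23, 25, 28, 38, 44, 53, 73, 88, 97, 104.
n = 12.
r = 1 + (40/100)·(12 − 1) = 1 + 4.4 = 5.4.
Rank 5 is 28 and rank 6 is 38.
Interpolate: 28 + 0.4·(38 − 28) = 28 + 0.4·10 = 32.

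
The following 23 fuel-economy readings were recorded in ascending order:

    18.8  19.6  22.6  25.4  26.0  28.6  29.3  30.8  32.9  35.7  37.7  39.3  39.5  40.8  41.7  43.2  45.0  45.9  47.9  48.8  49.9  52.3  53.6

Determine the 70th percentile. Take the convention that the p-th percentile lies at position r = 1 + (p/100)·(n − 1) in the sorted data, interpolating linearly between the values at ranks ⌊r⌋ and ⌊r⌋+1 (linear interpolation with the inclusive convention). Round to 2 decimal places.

43.92

n = 23.
r = 1 + (70/100)·(23 − 1) = 1 + 15.4 = 16.4.
Rank 16 is 43.2 and rank 17 is 45.0.
Interpolate: 43.2 + 0.4·(45.0 − 43.2) = 43.2 + 0.4·1.8 = 43.92.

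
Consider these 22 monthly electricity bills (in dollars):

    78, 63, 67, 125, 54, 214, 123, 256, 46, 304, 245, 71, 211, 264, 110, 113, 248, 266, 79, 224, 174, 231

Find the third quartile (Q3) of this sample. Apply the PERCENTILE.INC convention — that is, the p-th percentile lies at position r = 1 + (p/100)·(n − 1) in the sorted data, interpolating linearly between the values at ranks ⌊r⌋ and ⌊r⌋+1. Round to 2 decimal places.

Sorted: 46, 54, 63, 67, 71, 78, 79, 110, 113, 123, 125, 174, 211, 214, 224, 231, 245, 248, 256, 264, 266, 304.
n = 22.
r = 1 + (75/100)·(22 − 1) = 1 + 15.75 = 16.75.
Rank 16 is 231 and rank 17 is 245.
Interpolate: 231 + 0.75·(245 − 231) = 231 + 0.75·14 = 241.5.

241.50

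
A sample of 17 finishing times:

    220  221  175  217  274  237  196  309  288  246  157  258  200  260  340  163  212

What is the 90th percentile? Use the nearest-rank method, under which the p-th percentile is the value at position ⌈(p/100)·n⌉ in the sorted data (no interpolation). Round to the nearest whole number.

309

Sorted: 157, 163, 175, 196, 200, 212, 217, 220, 221, 237, 246, 258, 260, 274, 288, 309, 340.
n = 17.
Position = ⌈90/100 · 17⌉ = ⌈15.3⌉ = 16.
The value at rank 16 is 309.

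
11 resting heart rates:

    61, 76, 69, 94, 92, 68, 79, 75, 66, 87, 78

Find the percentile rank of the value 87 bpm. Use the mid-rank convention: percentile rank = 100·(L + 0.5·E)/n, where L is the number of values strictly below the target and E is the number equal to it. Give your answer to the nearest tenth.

Sorted: 61, 66, 68, 69, 75, 76, 78, 79, 87, 92, 94.
Count below 87: L = 8; count equal: E = 1; n = 11.
Percentile rank = 100·(8 + 0.5·1)/11 = 100·8.5/11 = 77.27.

77.3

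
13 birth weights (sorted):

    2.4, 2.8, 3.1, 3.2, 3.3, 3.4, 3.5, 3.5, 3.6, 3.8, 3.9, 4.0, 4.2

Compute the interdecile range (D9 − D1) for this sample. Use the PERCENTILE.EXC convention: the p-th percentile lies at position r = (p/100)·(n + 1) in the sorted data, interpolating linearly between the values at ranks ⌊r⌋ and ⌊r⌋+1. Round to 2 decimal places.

n = 13.
P10: r = 1.4; ranks 1–2 are 2.4, 2.8; interpolating gives 2.56.
P90: r = 12.6; ranks 12–13 are 4.0, 4.2; interpolating gives 4.12.
Difference: 4.12 − 2.56 = 1.56.

1.56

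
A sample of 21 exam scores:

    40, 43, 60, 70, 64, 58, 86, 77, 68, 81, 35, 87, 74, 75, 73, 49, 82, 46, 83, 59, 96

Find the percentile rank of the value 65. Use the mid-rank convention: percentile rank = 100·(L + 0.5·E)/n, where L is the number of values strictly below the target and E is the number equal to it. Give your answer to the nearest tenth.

Sorted: 35, 40, 43, 46, 49, 58, 59, 60, 64, 68, 70, 73, 74, 75, 77, 81, 82, 83, 86, 87, 96.
Count below 65: L = 9; count equal: E = 0; n = 21.
Percentile rank = 100·(9 + 0.5·0)/21 = 100·9/21 = 42.86.

42.9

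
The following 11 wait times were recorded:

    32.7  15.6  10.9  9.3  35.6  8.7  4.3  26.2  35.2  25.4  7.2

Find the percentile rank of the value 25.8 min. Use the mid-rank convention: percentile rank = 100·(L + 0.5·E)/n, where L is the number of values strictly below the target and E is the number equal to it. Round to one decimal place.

63.6

Sorted: 4.3, 7.2, 8.7, 9.3, 10.9, 15.6, 25.4, 26.2, 32.7, 35.2, 35.6.
Count below 25.8: L = 7; count equal: E = 0; n = 11.
Percentile rank = 100·(7 + 0.5·0)/11 = 100·7/11 = 63.64.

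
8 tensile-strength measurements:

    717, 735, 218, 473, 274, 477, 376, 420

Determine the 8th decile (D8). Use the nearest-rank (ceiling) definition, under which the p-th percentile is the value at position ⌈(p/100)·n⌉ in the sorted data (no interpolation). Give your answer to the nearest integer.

Sorted: 218, 274, 376, 420, 473, 477, 717, 735.
n = 8.
Position = ⌈80/100 · 8⌉ = ⌈6.4⌉ = 7.
The value at rank 7 is 717.

717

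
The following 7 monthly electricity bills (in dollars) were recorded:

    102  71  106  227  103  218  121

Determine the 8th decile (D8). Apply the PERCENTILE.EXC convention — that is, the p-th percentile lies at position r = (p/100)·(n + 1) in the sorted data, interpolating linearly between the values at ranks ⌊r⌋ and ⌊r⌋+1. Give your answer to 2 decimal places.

Sorted: 71, 102, 103, 106, 121, 218, 227.
n = 7.
r = (80/100)·(7 + 1) = 6.4.
Rank 6 is 218 and rank 7 is 227.
Interpolate: 218 + 0.4·(227 − 218) = 218 + 0.4·9 = 221.6.

221.60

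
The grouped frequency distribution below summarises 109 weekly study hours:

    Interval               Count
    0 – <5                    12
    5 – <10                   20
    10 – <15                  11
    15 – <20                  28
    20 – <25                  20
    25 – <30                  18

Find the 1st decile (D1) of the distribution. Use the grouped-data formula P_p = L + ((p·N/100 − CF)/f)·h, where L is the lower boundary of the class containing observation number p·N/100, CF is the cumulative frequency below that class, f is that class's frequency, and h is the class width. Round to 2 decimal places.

N = 109; target position k = 10/100 · 109 = 10.9.
Cumulative frequencies: 12, 32, 43, 71, 91, 109.
Observation 10.9 falls in the class 0 – <5.
L = 0, CF = 0, f = 12, h = 5.
P10 = 0 + ((10.9 − 0)/12)·5 = 0 + 4.54167 = 4.54167.

4.54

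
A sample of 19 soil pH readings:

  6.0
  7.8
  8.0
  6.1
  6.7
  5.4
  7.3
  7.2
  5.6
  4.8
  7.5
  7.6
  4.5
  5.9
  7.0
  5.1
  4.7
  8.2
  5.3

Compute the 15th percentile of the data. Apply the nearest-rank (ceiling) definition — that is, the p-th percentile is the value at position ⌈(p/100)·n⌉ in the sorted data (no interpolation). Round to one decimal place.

Sorted: 4.5, 4.7, 4.8, 5.1, 5.3, 5.4, 5.6, 5.9, 6.0, 6.1, 6.7, 7.0, 7.2, 7.3, 7.5, 7.6, 7.8, 8.0, 8.2.
n = 19.
Position = ⌈15/100 · 19⌉ = ⌈2.85⌉ = 3.
The value at rank 3 is 4.8.

4.8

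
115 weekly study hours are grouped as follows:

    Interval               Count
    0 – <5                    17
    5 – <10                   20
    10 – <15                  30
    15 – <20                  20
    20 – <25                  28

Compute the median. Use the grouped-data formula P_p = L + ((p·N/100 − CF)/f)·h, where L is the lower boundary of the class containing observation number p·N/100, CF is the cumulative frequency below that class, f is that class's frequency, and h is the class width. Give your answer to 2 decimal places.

N = 115; target position k = 50/100 · 115 = 57.5.
Cumulative frequencies: 17, 37, 67, 87, 115.
Observation 57.5 falls in the class 10 – <15.
L = 10, CF = 37, f = 30, h = 5.
P50 = 10 + ((57.5 − 37)/30)·5 = 10 + 3.41667 = 13.4167.

13.42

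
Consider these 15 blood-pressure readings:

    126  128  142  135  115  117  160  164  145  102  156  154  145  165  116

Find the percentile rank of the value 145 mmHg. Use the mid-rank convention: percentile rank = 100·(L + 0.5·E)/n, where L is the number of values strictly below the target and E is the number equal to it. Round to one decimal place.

60.0

Sorted: 102, 115, 116, 117, 126, 128, 135, 142, 145, 145, 154, 156, 160, 164, 165.
Count below 145: L = 8; count equal: E = 2; n = 15.
Percentile rank = 100·(8 + 0.5·2)/15 = 100·9/15 = 60.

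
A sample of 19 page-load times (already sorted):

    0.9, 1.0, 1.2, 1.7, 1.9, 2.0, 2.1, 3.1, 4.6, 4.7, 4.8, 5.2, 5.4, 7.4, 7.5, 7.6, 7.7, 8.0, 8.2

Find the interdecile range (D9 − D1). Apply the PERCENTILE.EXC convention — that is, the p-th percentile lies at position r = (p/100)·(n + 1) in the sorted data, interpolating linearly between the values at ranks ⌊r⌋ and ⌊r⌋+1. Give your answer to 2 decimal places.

n = 19.
P10: r = 2 (integer) → 1.
P90: r = 18 (integer) → 8.
Difference: 8 − 1 = 7.

7.00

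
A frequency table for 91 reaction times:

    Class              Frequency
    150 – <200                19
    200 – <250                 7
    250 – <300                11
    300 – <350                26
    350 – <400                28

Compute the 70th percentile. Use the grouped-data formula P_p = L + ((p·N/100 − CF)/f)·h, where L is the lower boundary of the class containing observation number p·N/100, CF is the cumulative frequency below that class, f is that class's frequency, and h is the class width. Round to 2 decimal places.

351.25

N = 91; target position k = 70/100 · 91 = 63.7.
Cumulative frequencies: 19, 26, 37, 63, 91.
Observation 63.7 falls in the class 350 – <400.
L = 350, CF = 63, f = 28, h = 50.
P70 = 350 + ((63.7 − 63)/28)·50 = 350 + 1.25 = 351.25.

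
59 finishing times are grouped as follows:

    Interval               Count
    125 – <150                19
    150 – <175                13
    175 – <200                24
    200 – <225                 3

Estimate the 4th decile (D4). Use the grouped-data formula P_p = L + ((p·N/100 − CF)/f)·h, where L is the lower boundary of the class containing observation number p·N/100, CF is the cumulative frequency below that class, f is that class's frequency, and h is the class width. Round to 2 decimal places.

N = 59; target position k = 40/100 · 59 = 23.6.
Cumulative frequencies: 19, 32, 56, 59.
Observation 23.6 falls in the class 150 – <175.
L = 150, CF = 19, f = 13, h = 25.
P40 = 150 + ((23.6 − 19)/13)·25 = 150 + 8.84615 = 158.846.

158.85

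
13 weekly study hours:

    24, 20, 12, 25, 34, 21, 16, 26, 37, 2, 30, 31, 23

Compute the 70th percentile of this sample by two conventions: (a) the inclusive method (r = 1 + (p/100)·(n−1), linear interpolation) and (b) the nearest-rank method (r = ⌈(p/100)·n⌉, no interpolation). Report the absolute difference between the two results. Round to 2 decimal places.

Sorted: 2, 12, 16, 20, 21, 23, 24, 25, 26, 30, 31, 34, 37.
n = 13.
(a) r = 9.4; between ranks 9 (26) and 10 (30): 27.6.
(b) the nearest-rank method: rank 10 → 30.
|27.6 − 30| = 2.4.

2.40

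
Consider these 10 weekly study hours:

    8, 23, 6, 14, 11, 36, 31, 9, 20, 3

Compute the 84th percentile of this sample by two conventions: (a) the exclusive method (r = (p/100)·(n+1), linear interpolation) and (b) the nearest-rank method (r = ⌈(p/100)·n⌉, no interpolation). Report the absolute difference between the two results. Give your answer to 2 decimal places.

1.20

Sorted: 3, 6, 8, 9, 11, 14, 20, 23, 31, 36.
n = 10.
(a) r = 9.24; between ranks 9 (31) and 10 (36): 32.2.
(b) the nearest-rank method: rank 9 → 31.
|32.2 − 31| = 1.2.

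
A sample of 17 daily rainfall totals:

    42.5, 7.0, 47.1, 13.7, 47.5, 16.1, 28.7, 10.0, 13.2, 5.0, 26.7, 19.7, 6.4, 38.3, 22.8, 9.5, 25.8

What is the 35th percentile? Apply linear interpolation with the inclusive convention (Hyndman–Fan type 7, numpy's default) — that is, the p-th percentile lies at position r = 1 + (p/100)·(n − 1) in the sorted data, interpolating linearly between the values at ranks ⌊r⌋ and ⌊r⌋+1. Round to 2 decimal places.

Sorted: 5.0, 6.4, 7.0, 9.5, 10.0, 13.2, 13.7, 16.1, 19.7, 22.8, 25.8, 26.7, 28.7, 38.3, 42.5, 47.1, 47.5.
n = 17.
r = 1 + (35/100)·(17 − 1) = 1 + 5.6 = 6.6.
Rank 6 is 13.2 and rank 7 is 13.7.
Interpolate: 13.2 + 0.6·(13.7 − 13.2) = 13.2 + 0.6·0.5 = 13.5.

13.50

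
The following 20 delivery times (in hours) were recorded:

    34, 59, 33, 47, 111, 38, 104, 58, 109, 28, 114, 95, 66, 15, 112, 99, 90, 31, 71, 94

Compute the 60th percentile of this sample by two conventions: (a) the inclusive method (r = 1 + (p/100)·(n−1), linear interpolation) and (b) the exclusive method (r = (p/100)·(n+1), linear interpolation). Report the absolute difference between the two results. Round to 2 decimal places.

Sorted: 15, 28, 31, 33, 34, 38, 47, 58, 59, 66, 71, 90, 94, 95, 99, 104, 109, 111, 112, 114.
n = 20.
(a) r = 12.4; between ranks 12 (90) and 13 (94): 91.6.
(b) r = 12.6; between ranks 12 (90) and 13 (94): 92.4.
|91.6 − 92.4| = 0.8.

0.80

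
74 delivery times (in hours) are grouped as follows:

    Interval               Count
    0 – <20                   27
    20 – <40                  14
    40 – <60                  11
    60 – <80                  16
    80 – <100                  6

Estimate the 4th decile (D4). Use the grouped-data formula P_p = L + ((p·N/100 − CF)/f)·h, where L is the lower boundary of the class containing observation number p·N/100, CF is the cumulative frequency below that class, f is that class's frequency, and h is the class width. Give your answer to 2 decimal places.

23.71

N = 74; target position k = 40/100 · 74 = 29.6.
Cumulative frequencies: 27, 41, 52, 68, 74.
Observation 29.6 falls in the class 20 – <40.
L = 20, CF = 27, f = 14, h = 20.
P40 = 20 + ((29.6 − 27)/14)·20 = 20 + 3.71429 = 23.7143.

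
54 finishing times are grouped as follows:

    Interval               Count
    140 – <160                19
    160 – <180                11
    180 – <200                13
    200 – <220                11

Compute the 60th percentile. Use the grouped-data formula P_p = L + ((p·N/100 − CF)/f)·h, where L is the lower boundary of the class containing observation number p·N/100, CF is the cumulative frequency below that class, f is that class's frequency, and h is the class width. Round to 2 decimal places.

N = 54; target position k = 60/100 · 54 = 32.4.
Cumulative frequencies: 19, 30, 43, 54.
Observation 32.4 falls in the class 180 – <200.
L = 180, CF = 30, f = 13, h = 20.
P60 = 180 + ((32.4 − 30)/13)·20 = 180 + 3.69231 = 183.692.

183.69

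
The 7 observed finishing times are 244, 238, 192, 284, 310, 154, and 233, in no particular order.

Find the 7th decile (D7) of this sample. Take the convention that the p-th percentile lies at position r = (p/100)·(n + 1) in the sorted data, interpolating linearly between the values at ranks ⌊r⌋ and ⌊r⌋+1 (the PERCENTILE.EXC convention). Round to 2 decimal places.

268.00

Sorted: 154, 192, 233, 238, 244, 284, 310.
n = 7.
r = (70/100)·(7 + 1) = 5.6.
Rank 5 is 244 and rank 6 is 284.
Interpolate: 244 + 0.6·(284 − 244) = 244 + 0.6·40 = 268.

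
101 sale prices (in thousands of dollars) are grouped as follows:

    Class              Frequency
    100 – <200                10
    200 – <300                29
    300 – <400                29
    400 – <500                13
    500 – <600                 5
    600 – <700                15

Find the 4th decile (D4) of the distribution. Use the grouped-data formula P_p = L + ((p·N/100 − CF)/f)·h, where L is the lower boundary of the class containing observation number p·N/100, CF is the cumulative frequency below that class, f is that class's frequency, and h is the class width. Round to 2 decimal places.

N = 101; target position k = 40/100 · 101 = 40.4.
Cumulative frequencies: 10, 39, 68, 81, 86, 101.
Observation 40.4 falls in the class 300 – <400.
L = 300, CF = 39, f = 29, h = 100.
P40 = 300 + ((40.4 − 39)/29)·100 = 300 + 4.82759 = 304.828.

304.83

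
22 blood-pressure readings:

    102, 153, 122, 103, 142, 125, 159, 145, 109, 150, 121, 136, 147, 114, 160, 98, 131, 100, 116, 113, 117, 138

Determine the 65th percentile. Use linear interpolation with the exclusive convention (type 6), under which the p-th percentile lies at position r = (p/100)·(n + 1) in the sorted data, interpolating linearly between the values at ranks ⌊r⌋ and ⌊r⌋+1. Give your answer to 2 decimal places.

Sorted: 98, 100, 102, 103, 109, 113, 114, 116, 117, 121, 122, 125, 131, 136, 138, 142, 145, 147, 150, 153, 159, 160.
n = 22.
r = (65/100)·(22 + 1) = 14.95.
Rank 14 is 136 and rank 15 is 138.
Interpolate: 136 + 0.95·(138 − 136) = 136 + 0.95·2 = 137.9.

137.90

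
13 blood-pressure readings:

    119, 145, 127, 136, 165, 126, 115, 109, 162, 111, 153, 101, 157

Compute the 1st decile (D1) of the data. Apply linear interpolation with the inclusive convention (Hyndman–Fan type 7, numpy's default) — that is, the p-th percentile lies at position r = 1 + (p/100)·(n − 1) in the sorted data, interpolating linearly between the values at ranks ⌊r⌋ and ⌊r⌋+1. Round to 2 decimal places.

Sorted: 101, 109, 111, 115, 119, 126, 127, 136, 145, 153, 157, 162, 165.
n = 13.
r = 1 + (10/100)·(13 − 1) = 1 + 1.2 = 2.2.
Rank 2 is 109 and rank 3 is 111.
Interpolate: 109 + 0.2·(111 − 109) = 109 + 0.2·2 = 109.4.

109.40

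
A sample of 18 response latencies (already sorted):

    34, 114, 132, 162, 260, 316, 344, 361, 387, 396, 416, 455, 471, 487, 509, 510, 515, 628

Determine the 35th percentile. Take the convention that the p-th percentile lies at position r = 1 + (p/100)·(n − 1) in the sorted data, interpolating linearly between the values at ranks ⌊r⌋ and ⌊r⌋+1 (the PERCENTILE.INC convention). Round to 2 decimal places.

n = 18.
r = 1 + (35/100)·(18 − 1) = 1 + 5.95 = 6.95.
Rank 6 is 316 and rank 7 is 344.
Interpolate: 316 + 0.95·(344 − 316) = 316 + 0.95·28 = 342.6.

342.60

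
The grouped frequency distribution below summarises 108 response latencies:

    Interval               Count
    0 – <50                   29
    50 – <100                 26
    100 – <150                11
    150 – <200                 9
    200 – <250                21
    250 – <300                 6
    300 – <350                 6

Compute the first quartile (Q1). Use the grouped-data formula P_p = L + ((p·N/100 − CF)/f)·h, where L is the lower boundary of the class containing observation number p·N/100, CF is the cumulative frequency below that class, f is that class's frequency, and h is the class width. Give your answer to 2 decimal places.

N = 108; target position k = 25/100 · 108 = 27.
Cumulative frequencies: 29, 55, 66, 75, 96, 102, 108.
Observation 27 falls in the class 0 – <50.
L = 0, CF = 0, f = 29, h = 50.
P25 = 0 + ((27 − 0)/29)·50 = 0 + 46.5517 = 46.5517.

46.55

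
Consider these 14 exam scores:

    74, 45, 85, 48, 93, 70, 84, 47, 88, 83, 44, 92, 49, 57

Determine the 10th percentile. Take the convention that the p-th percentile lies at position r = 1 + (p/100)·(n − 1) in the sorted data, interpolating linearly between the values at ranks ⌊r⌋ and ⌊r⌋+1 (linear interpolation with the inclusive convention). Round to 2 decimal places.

Sorted: 44, 45, 47, 48, 49, 57, 70, 74, 83, 84, 85, 88, 92, 93.
n = 14.
r = 1 + (10/100)·(14 − 1) = 1 + 1.3 = 2.3.
Rank 2 is 45 and rank 3 is 47.
Interpolate: 45 + 0.3·(47 − 45) = 45 + 0.3·2 = 45.6.

45.60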